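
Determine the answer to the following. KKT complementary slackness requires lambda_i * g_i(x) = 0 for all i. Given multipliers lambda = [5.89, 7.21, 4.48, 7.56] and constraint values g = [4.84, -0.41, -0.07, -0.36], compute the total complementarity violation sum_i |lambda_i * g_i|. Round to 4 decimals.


KKT complementary slackness check:
lambda_1 * g_1 = 5.89 * 4.84 = 28.5076
lambda_2 * g_2 = 7.21 * -0.41 = -2.9561
lambda_3 * g_3 = 4.48 * -0.07 = -0.3136
lambda_4 * g_4 = 7.56 * -0.36 = -2.7216
Total violation = 28.5076 + 2.9561 + 0.3136 + 2.7216 = 34.4989


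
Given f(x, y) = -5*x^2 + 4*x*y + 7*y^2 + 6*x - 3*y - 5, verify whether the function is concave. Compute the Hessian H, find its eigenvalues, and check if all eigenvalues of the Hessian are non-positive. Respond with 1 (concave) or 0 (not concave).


The Hessian of f(x,y) = -5*x^2 + 4*x*y + 7*y^2 + 6*x - 3*y - 5 is:
H = [[-10, 4], [4, 14]]
Trace = -10 + 14 = 4
Determinant = -10*14 - (4)^2 = -156
Discriminant = (4)^2 - 4*-156 = 640.0
Eigenvalues: lambda_1 = -10.6491, lambda_2 = 14.6491
The function is not concave.

0


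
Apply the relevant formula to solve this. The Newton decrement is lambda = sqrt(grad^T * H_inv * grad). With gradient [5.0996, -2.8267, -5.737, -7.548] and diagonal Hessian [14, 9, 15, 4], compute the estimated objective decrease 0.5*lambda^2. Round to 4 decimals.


Step 1: H is diagonal, so H^(-1) * g = [0.3643, -0.3141, -0.3825, -1.887].
Step 2: g^T H^(-1) g = sum_i g_i^2 / H_ii
  = (5.0996)^2/14 + (-2.8267)^2/9 + (-5.737)^2/15 + (-7.548)^2/4
  = 1.8576 + 0.8878 + 2.1942 + 14.2431 = 19.1827
Step 3: Objective decrease = 0.5 * g^T H^(-1) g = 9.5913


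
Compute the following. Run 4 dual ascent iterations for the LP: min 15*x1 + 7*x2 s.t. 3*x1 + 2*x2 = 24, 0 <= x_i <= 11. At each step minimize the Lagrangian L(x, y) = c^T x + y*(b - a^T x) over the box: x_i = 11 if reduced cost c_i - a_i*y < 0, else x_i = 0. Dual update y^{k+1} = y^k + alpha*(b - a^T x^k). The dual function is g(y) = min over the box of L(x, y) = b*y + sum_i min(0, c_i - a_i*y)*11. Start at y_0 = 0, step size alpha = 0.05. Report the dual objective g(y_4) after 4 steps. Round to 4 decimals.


Dual ascent for LP: min 15*x1 + 7*x2, 3*x1 + 2*x2 = 24, 0 <= x_i <= 11
Step 1: y^k = 0.0, reduced costs: (15.0, 7.0)
  x^k = (0.0, 0.0), subgradient = b - a^T x = 24.0
  y^{k+1} = 0.0 + 0.05*24.0 = 1.2
Step 2: y^k = 1.2, reduced costs: (11.4, 4.6)
  x^k = (0.0, 0.0), subgradient = b - a^T x = 24.0
  y^{k+1} = 1.2 + 0.05*24.0 = 2.4
Step 3: y^k = 2.4, reduced costs: (7.8, 2.2)
  x^k = (0.0, 0.0), subgradient = b - a^T x = 24.0
  y^{k+1} = 2.4 + 0.05*24.0 = 3.6
Step 4: y^k = 3.6, reduced costs: (4.2, -0.2)
  x^k = (0.0, 11.0), subgradient = b - a^T x = 2.0
  y^{k+1} = 3.6 + 0.05*2.0 = 3.7
Dual objective at y_4 = 3.7: reduced costs (3.9, -0.4), box minimizer x = (0.0, 11.0)
g(y_4) = b*y + (c1 - a1*y)*x1 + (c2 - a2*y)*x2 = 24*3.7 + 3.9*0.0 + (-0.4)*11.0 = 88.8 + 0.0 - 4.4 = 84.4


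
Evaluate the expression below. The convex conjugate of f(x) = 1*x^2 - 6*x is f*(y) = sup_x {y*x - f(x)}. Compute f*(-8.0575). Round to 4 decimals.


f*(y) = sup_x {y*x - a*x^2 - b*x} = sup_x {(y-b)*x - a*x^2}
FOC: (y - b) - 2a*x = 0 => x* = (y - b)/(2a)
x* = (-8.0575 + 6)/(2*1) = -1.0288
f*(-8.0575) = (y-b)^2/(4a) = (-8.0575 + 6)^2/(4*1)
= 4.2333/4 = 1.0583


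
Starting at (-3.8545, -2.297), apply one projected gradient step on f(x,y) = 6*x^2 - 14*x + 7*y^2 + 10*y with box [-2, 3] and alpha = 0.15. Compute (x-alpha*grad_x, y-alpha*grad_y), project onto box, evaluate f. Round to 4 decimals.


Step 1: Compute gradient at (-3.8545, -2.297).
grad_x = 2*6*-3.8545 - 14 = -60.254
grad_y = 2*7*-2.297 + 10 = -22.158
Step 2: Gradient step.
x_raw = -3.8545 - 0.15*-60.254 = 5.1836
y_raw = -2.297 - 0.15*-22.158 = 1.0267
Step 3: Project onto [-2, 3].
x_proj = clip(5.1836) = 3.0
y_proj = clip(1.0267) = 1.0267
Step 4: Evaluate f.
f(3.0, 1.0267) = 29.6458


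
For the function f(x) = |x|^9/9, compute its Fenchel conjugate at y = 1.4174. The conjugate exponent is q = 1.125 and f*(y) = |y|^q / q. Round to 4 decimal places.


The conjugate exponent q satisfies 1/p + 1/q = 1.
p = 9, so q = 9/(9 - 1) = 1.125
|y|^q = 1.4174^1.125 = 1.4806
f*(1.4174) = 1.4806 / 1.125 = 1.3161


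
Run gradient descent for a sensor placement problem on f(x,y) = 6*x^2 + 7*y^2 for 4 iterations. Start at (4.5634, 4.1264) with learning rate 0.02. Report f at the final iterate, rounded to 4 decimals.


Gradient descent on f(x,y) = 6*x^2 + 7*y^2.
Starting point: (4.5634, 4.1264), alpha = 0.02
Step 1: grad_x = 2*6*4.5634 = 54.7608, grad_y = 2*7*4.1264 = 57.7696
  x_1 = 4.5634 - 0.02*54.7608 = 3.4682
  y_1 = 4.1264 - 0.02*57.7696 = 2.971
Step 2: grad_x = 2*6*3.4682 = 41.6182, grad_y = 2*7*2.971 = 41.5941
  x_2 = 3.4682 - 0.02*41.6182 = 2.6358
  y_2 = 2.971 - 0.02*41.5941 = 2.1391
Step 3: grad_x = 2*6*2.6358 = 31.6298, grad_y = 2*7*2.1391 = 29.9478
  x_3 = 2.6358 - 0.02*31.6298 = 2.0032
  y_3 = 2.1391 - 0.02*29.9478 = 1.5402
Step 4: grad_x = 2*6*2.0032 = 24.0387, grad_y = 2*7*1.5402 = 21.5624
  x_4 = 2.0032 - 0.02*24.0387 = 1.5224
  y_4 = 1.5402 - 0.02*21.5624 = 1.1089
f(1.5224, 1.1089) = 6*1.5224^2 + 7*1.1089^2 = 22.5151


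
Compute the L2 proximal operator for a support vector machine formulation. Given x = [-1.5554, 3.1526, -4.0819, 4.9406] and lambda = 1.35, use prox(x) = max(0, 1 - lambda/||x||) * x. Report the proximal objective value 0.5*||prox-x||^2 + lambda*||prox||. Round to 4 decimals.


Step 1: Compute ||x||.
||x|| = 7.3096
Step 2: Compute scaling factor.
scale = max(0, 1 - 1.35/7.3096) = 0.8153
Step 3: prox(x) = [-1.2681, 2.5703, -3.328, 4.0281]
||prox(x)|| = 5.9596
Step 4: Proximal objective.
0.5*||prox-x||^2 = 0.9113
lambda*||prox|| = 8.0455
Total = 8.9566


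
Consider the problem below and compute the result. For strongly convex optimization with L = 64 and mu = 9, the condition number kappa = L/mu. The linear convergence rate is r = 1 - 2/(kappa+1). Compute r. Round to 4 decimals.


Step 1: Compute the condition number.
kappa = L/mu = 64/9 = 7.1111
Step 2: Compute the convergence rate.
r = 1 - 2/(kappa + 1) = 1 - 2*mu/(L + mu) = (L - mu)/(L + mu) = 55/73 = 0.7534


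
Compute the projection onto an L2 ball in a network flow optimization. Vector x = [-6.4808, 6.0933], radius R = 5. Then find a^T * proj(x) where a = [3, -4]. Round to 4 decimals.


Step 1: Compute ||x|| (intermediates to 6 decimals).
||x|| = sqrt((-6.4808)^2 + 6.0933^2) = 8.895452
Step 2: Project.
Since ||x|| > R, scale = R/||x|| = 5/8.895452 = 0.562085, proj(x) = scale * x
proj(x) = [-3.64276, 3.424953]
Step 3: Dot product.
a^T * proj(x) = 3*(-3.64276) - 4*3.424953 = -24.6281


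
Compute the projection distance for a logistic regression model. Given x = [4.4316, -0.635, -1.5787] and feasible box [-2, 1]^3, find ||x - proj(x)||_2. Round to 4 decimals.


Project each component onto [-2, 1].
clip(4.4316) = 1.0, clip(-0.635) = -0.635, clip(-1.5787) = -1.5787
Projection = [1.0, -0.635, -1.5787]
Squared diffs: [11.7759, 0.0, 0.0]
Distance = sqrt(11.7759) = 3.4316


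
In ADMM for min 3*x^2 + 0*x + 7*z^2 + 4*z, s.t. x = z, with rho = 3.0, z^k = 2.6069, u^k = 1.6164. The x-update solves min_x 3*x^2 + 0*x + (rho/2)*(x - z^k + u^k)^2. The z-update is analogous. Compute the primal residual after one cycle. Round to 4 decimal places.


ADMM iteration with rho = 3.0, z^k = 2.6069, u^k = 1.6164
Step 1: x-update.
Minimize 3*x^2 + 0*x + (3.0/2)*(x - 2.6069 + 1.6164)^2
FOC: (2*3 + 3.0)*x = 0 + 3.0*(2.6069 - 1.6164)
x^{k+1} = 0.3302
Step 2: z-update.
Minimize 7*z^2 + 4*z + (3.0/2)*(0.3302 - z + 1.6164)^2
FOC: (2*7 + 3.0)*z = -4 + 3.0*(0.3302 + 1.6164)
z^{k+1} = 0.1082
Step 3: u-update.
u^{k+1} = 1.6164 + 0.3302 - 0.1082 = 1.8383
Step 4: Primal residual = |0.3302 - 0.1082| = 0.2219


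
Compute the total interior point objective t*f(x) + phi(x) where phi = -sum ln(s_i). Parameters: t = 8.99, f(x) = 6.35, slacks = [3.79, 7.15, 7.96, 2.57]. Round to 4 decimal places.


Step 1: Compute log-barrier.
ln values: [1.3324, 1.9671, 2.0744, 0.9439]
phi = -(1.3324 + 1.9671 + 2.0744 + 0.9439) = -6.3178
Step 2: Compute augmented objective.
t*f(x) = 8.99*6.35 = 57.0865
Total = 57.0865 - 6.3178 = 50.7687


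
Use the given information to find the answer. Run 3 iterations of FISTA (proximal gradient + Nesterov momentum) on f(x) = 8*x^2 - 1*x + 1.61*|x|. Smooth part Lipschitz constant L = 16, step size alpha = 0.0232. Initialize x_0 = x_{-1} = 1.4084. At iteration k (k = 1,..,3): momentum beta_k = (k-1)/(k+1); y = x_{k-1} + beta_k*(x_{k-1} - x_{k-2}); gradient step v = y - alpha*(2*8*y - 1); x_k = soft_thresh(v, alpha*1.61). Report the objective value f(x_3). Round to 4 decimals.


FISTA on f(x) = 8*x^2 - 1*x + 1.61*|x|
L = 16, alpha = 0.0232
Iteration 1: beta = 0.0, y = 1.4084 + 0.0*(1.4084 - 1.4084) = 1.4084
  grad(y) = 21.5344, v = y - alpha*grad = 0.9088
  prox(v) = soft_thresh(0.9088, 0.0374) = 0.8714
Iteration 2: beta = 0.3333, y = 0.8714 + 0.3333*(0.8714 - 1.4084) = 0.6925
  grad(y) = 10.0795, v = y - alpha*grad = 0.4586
  prox(v) = soft_thresh(0.4586, 0.0374) = 0.4213
Iteration 3: beta = 0.5, y = 0.4213 + 0.5*(0.4213 - 0.8714) = 0.1962
  grad(y) = 2.1389, v = y - alpha*grad = 0.1466
  prox(v) = soft_thresh(0.1466, 0.0374) = 0.1092
f(x_3) = 8*0.1092^2 - 1*0.1092 + 1.61*|0.1092| = 0.162


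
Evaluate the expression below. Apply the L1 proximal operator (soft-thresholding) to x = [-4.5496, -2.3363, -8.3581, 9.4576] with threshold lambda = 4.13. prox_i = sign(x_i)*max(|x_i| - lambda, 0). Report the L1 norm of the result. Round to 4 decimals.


Soft-thresholding with lambda = 4.13:
prox(-4.5496) = sign(-4.5496)*max(|-4.5496| - 4.13, 0) = -0.4196
prox(-2.3363) = sign(-2.3363)*max(|-2.3363| - 4.13, 0) = 0.0
prox(-8.3581) = sign(-8.3581)*max(|-8.3581| - 4.13, 0) = -4.2281
prox(9.4576) = sign(9.4576)*max(|9.4576| - 4.13, 0) = 5.3276
prox(x) = [-0.4196, 0.0, -4.2281, 5.3276]
||prox(x)||_1 = 0.4196 + 0.0 + 4.2281 + 5.3276 = 9.9753


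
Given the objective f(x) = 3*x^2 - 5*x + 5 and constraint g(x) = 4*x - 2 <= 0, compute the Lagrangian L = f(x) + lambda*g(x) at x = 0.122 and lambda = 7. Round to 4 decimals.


Step 1: Evaluate f(x).
f(0.122) = 3*0.122^2 - 5*0.122 + 5 = 4.4347
Step 2: Evaluate g(x).
g(0.122) = 4*0.122 - 2 = -1.512
Step 3: Compute Lagrangian.
L = 4.4347 + 7*-1.512 = -6.1493


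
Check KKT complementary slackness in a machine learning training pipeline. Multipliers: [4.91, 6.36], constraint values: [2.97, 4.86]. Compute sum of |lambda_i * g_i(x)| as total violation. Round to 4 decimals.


KKT complementary slackness check:
lambda_1 * g_1 = 4.91 * 2.97 = 14.5827
lambda_2 * g_2 = 6.36 * 4.86 = 30.9096
Total violation = 14.5827 + 30.9096 = 45.4923


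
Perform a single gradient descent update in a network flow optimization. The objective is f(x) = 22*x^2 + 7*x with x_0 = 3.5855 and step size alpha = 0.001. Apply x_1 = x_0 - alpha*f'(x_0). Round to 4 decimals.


We compute the gradient at x_0 and apply the update.
f'(x) = 44*x + 7
f'(3.5855) = 44*3.5855 + 7 = 164.762
x_1 = 3.5855 - 0.001*164.762 = 3.4207


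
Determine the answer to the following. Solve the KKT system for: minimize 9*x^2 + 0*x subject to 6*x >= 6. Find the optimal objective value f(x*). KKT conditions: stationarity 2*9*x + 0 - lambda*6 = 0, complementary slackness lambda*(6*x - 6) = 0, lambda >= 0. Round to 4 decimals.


Step 1: Try lambda = 0 (constraint inactive).
x_unc = 0/(2*9) = 0.0
Check: 6*0.0 = 0.0 < 6 -- violated!
Step 2: Constraint must be active: 6*x = 6
x* = 6/6 = 1.0
lambda = (2*9*1.0 + 0)/6 = 3.0
Step 3: Compute optimal value.
f(x*) = 9*1.0^2 + 0*1.0 = 9.0


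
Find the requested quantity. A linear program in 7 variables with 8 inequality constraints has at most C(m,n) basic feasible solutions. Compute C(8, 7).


Each vertex corresponds to some choice of n active constraints out of m, so the number of vertices is at most C(m, n) = m! / (n!(m-n)!).
m = 8, n = 7
Numerator: 8 * 7 * 6 * 5 * 4 * 3 * 2
Denominator: 7! = 5040
C(8, 7) = 8


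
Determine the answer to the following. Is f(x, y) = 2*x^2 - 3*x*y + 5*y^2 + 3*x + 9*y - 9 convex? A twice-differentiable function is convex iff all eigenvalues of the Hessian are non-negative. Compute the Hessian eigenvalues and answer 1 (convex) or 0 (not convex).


The Hessian of f(x,y) = 2*x^2 - 3*x*y + 5*y^2 + 3*x + 9*y - 9 is:
H = [[4, -3], [-3, 10]]
Trace = 4 + 10 = 14
Determinant = 4*10 - (-3)^2 = 31
Discriminant = (14)^2 - 4*31 = 72.0
Eigenvalues: lambda_1 = 2.7574, lambda_2 = 11.2426
The function is convex.

1


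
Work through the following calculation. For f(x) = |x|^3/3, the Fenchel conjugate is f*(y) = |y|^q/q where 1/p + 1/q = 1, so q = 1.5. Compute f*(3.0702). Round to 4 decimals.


The conjugate exponent q satisfies 1/p + 1/q = 1.
p = 3, so q = 3/(3 - 1) = 1.5
|y|^q = 3.0702^1.5 = 5.3796
f*(3.0702) = 5.3796 / 1.5 = 3.5864


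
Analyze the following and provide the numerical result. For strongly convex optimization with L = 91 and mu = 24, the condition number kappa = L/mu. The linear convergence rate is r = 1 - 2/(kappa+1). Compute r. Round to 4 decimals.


Step 1: Compute the condition number.
kappa = L/mu = 91/24 = 3.7917
Step 2: Compute the convergence rate.
r = 1 - 2/(kappa + 1) = 1 - 2*mu/(L + mu) = (L - mu)/(L + mu) = 67/115 = 0.5826


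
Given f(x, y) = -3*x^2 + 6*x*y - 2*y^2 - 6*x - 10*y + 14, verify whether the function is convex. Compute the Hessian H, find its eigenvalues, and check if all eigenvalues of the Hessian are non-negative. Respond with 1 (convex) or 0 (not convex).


The Hessian of f(x,y) = -3*x^2 + 6*x*y - 2*y^2 - 6*x - 10*y + 14 is:
H = [[-6, 6], [6, -4]]
Trace = -6 - 4 = -10
Determinant = -6*-4 - (6)^2 = -12
Discriminant = (-10)^2 - 4*-12 = 148.0
Eigenvalues: lambda_1 = -11.0828, lambda_2 = 1.0828
The function is not convex.

0


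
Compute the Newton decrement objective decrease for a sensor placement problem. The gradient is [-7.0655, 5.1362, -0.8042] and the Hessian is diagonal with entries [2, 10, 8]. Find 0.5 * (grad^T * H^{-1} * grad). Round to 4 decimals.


Step 1: H is diagonal, so H^(-1) * g = [-3.5328, 0.5136, -0.1005].
Step 2: g^T H^(-1) g = sum_i g_i^2 / H_ii
  = (-7.0655)^2/2 + (5.1362)^2/10 + (-0.8042)^2/8
  = 24.9606 + 2.6381 + 0.0808 = 27.6795
Step 3: Objective decrease = 0.5 * g^T H^(-1) g = 13.8398


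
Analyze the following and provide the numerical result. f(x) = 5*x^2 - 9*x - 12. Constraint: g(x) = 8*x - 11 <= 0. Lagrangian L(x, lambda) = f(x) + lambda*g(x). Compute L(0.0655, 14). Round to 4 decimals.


Step 1: Evaluate f(x).
f(0.0655) = 5*0.0655^2 - 9*0.0655 - 12 = -12.568
Step 2: Evaluate g(x).
g(0.0655) = 8*0.0655 - 11 = -10.476
Step 3: Compute Lagrangian.
L = -12.568 + 14*-10.476 = -159.232


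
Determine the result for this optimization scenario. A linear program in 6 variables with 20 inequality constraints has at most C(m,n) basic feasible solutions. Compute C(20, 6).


Each vertex corresponds to some choice of n active constraints out of m, so the number of vertices is at most C(m, n) = m! / (n!(m-n)!).
m = 20, n = 6
Numerator: 20 * 19 * 18 * 17 * 16 * 15
Denominator: 6! = 720
C(20, 6) = 38760


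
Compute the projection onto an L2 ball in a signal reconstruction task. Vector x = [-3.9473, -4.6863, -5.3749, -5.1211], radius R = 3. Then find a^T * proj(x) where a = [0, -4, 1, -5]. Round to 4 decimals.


Step 1: Compute ||x|| (intermediates to 6 decimals).
||x|| = sqrt((-3.9473)^2 + (-4.6863)^2 + (-5.3749)^2 + (-5.1211)^2) = 9.625892
Step 2: Project.
Since ||x|| > R, scale = R/||x|| = 3/9.625892 = 0.311659, proj(x) = scale * x
proj(x) = [-1.230212, -1.460528, -1.675136, -1.596037]
Step 3: Dot product.
a^T * proj(x) = 0*(-1.230212) - 4*(-1.460528) + 1*(-1.675136) - 5*(-1.596037) = 12.1472


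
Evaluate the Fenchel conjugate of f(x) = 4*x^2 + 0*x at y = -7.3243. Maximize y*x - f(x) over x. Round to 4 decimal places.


f*(y) = sup_x {y*x - a*x^2 - b*x} = sup_x {(y-b)*x - a*x^2}
FOC: (y - b) - 2a*x = 0 => x* = (y - b)/(2a)
x* = (-7.3243 - 0)/(2*4) = -0.9155
f*(-7.3243) = (y-b)^2/(4a) = (-7.3243 - 0)^2/(4*4)
= 53.6454/16 = 3.3528


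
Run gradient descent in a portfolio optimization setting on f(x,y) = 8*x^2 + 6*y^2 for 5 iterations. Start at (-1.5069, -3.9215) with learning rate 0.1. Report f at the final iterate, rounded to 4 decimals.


Gradient descent on f(x,y) = 8*x^2 + 6*y^2.
Starting point: (-1.5069, -3.9215), alpha = 0.1
Step 1: grad_x = 2*8*-1.5069 = -24.1104, grad_y = 2*6*-3.9215 = -47.058
  x_1 = -1.5069 - 0.1*-24.1104 = 0.9041
  y_1 = -3.9215 - 0.1*-47.058 = 0.7843
Step 2: grad_x = 2*8*0.9041 = 14.4662, grad_y = 2*6*0.7843 = 9.4116
  x_2 = 0.9041 - 0.1*14.4662 = -0.5425
  y_2 = 0.7843 - 0.1*9.4116 = -0.1569
Step 3: grad_x = 2*8*-0.5425 = -8.6797, grad_y = 2*6*-0.1569 = -1.8823
  x_3 = -0.5425 - 0.1*-8.6797 = 0.3255
  y_3 = -0.1569 - 0.1*-1.8823 = 0.0314
Step 4: grad_x = 2*8*0.3255 = 5.2078, grad_y = 2*6*0.0314 = 0.3765
  x_4 = 0.3255 - 0.1*5.2078 = -0.1953
  y_4 = 0.0314 - 0.1*0.3765 = -0.0063
Step 5: grad_x = 2*8*-0.1953 = -3.1247, grad_y = 2*6*-0.0063 = -0.0753
  x_5 = -0.1953 - 0.1*-3.1247 = 0.1172
  y_5 = -0.0063 - 0.1*-0.0753 = 0.0013
f(0.1172, 0.0013) = 8*0.1172^2 + 6*0.0013^2 = 0.1099


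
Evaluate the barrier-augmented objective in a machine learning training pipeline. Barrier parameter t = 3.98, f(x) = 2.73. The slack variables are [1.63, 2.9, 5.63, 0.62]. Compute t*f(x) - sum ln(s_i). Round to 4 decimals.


Step 1: Compute log-barrier.
ln values: [0.4886, 1.0647, 1.7281, -0.478]
phi = -(0.4886 + 1.0647 + 1.7281 - 0.478) = -2.8034
Step 2: Compute augmented objective.
t*f(x) = 3.98*2.73 = 10.8654
Total = 10.8654 - 2.8034 = 8.062


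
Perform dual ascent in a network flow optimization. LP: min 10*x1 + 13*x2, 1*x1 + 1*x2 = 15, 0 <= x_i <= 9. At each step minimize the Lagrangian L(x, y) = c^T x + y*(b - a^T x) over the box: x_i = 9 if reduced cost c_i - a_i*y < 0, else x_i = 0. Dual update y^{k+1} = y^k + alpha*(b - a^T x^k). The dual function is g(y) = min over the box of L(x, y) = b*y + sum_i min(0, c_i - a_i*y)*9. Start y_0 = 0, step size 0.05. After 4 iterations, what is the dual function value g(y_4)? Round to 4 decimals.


Dual ascent for LP: min 10*x1 + 13*x2, 1*x1 + 1*x2 = 15, 0 <= x_i <= 9
Step 1: y^k = 0.0, reduced costs: (10.0, 13.0)
  x^k = (0.0, 0.0), subgradient = b - a^T x = 15.0
  y^{k+1} = 0.0 + 0.05*15.0 = 0.75
Step 2: y^k = 0.75, reduced costs: (9.25, 12.25)
  x^k = (0.0, 0.0), subgradient = b - a^T x = 15.0
  y^{k+1} = 0.75 + 0.05*15.0 = 1.5
Step 3: y^k = 1.5, reduced costs: (8.5, 11.5)
  x^k = (0.0, 0.0), subgradient = b - a^T x = 15.0
  y^{k+1} = 1.5 + 0.05*15.0 = 2.25
Step 4: y^k = 2.25, reduced costs: (7.75, 10.75)
  x^k = (0.0, 0.0), subgradient = b - a^T x = 15.0
  y^{k+1} = 2.25 + 0.05*15.0 = 3.0
Dual objective at y_4 = 3.0: reduced costs (7.0, 10.0), box minimizer x = (0.0, 0.0)
g(y_4) = b*y + (c1 - a1*y)*x1 + (c2 - a2*y)*x2 = 15*3.0 + 7.0*0.0 + 10.0*0.0 = 45.0 + 0.0 + 0.0 = 45.0


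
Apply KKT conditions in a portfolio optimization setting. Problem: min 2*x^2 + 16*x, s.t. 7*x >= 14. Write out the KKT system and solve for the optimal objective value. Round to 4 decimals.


Step 1: Try lambda = 0 (constraint inactive).
x_unc = -16/(2*2) = -4.0
Check: 7*-4.0 = -28.0 < 14 -- violated!
Step 2: Constraint must be active: 7*x = 14
x* = 14/7 = 2.0
lambda = (2*2*2.0 + 16)/7 = 3.4286
Step 3: Compute optimal value.
f(x*) = 2*2.0^2 + 16*2.0 = 40.0


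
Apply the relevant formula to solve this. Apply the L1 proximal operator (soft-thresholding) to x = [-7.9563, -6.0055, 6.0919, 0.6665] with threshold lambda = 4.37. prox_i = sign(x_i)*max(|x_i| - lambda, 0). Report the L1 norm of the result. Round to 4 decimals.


Soft-thresholding with lambda = 4.37:
prox(-7.9563) = sign(-7.9563)*max(|-7.9563| - 4.37, 0) = -3.5863
prox(-6.0055) = sign(-6.0055)*max(|-6.0055| - 4.37, 0) = -1.6355
prox(6.0919) = sign(6.0919)*max(|6.0919| - 4.37, 0) = 1.7219
prox(0.6665) = sign(0.6665)*max(|0.6665| - 4.37, 0) = 0.0
prox(x) = [-3.5863, -1.6355, 1.7219, 0.0]
||prox(x)||_1 = 3.5863 + 1.6355 + 1.7219 + 0.0 = 6.9437


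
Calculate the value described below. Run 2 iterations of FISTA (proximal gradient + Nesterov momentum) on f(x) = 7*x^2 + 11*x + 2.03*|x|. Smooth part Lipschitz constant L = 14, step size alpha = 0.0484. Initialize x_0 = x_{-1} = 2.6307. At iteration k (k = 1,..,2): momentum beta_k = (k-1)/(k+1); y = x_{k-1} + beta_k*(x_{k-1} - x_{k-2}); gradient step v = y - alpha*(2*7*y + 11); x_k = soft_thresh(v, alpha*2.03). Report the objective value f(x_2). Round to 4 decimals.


FISTA on f(x) = 7*x^2 + 11*x + 2.03*|x|
L = 14, alpha = 0.0484
Iteration 1: beta = 0.0, y = 2.6307 + 0.0*(2.6307 - 2.6307) = 2.6307
  grad(y) = 47.8298, v = y - alpha*grad = 0.3157
  prox(v) = soft_thresh(0.3157, 0.0983) = 0.2175
Iteration 2: beta = 0.3333, y = 0.2175 + 0.3333*(0.2175 - 2.6307) = -0.5869
  grad(y) = 2.7831, v = y - alpha*grad = -0.7216
  prox(v) = soft_thresh(-0.7216, 0.0983) = -0.6234
f(x_2) = 7*(-0.6234)^2 + 11*(-0.6234) + 2.03*|-0.6234| = -2.8715


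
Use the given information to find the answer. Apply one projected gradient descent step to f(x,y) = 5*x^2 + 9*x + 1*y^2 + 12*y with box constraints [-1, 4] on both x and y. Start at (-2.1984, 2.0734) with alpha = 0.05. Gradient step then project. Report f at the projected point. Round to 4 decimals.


Step 1: Compute gradient at (-2.1984, 2.0734).
grad_x = 2*5*-2.1984 + 9 = -12.984
grad_y = 2*1*2.0734 + 12 = 16.1468
Step 2: Gradient step.
x_raw = -2.1984 - 0.05*-12.984 = -1.5492
y_raw = 2.0734 - 0.05*16.1468 = 1.2661
Step 3: Project onto [-1, 4].
x_proj = clip(-1.5492) = -1.0
y_proj = clip(1.2661) = 1.2661
Step 4: Evaluate f.
f(-1.0, 1.2661) = 12.7956


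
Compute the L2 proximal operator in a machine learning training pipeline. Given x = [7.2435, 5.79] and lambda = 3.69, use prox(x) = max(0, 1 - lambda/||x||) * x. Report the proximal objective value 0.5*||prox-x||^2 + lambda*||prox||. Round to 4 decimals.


Step 1: Compute ||x||.
||x|| = 9.2732
Step 2: Compute scaling factor.
scale = max(0, 1 - 3.69/9.2732) = 0.6021
Step 3: prox(x) = [4.3612, 3.486]
||prox(x)|| = 5.5832
Step 4: Proximal objective.
0.5*||prox-x||^2 = 6.8081
lambda*||prox|| = 20.602
Total = 27.4101


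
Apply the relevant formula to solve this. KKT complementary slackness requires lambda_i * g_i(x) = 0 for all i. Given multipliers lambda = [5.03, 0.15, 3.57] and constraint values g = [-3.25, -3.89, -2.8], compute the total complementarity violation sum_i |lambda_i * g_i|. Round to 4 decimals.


KKT complementary slackness check:
lambda_1 * g_1 = 5.03 * -3.25 = -16.3475
lambda_2 * g_2 = 0.15 * -3.89 = -0.5835
lambda_3 * g_3 = 3.57 * -2.8 = -9.996
Total violation = 16.3475 + 0.5835 + 9.996 = 26.927


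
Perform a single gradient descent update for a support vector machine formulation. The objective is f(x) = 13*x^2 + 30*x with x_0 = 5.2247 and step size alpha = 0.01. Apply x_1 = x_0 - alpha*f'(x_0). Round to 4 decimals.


We compute the gradient at x_0 and apply the update.
f'(x) = 26*x + 30
f'(5.2247) = 26*5.2247 + 30 = 165.8422
x_1 = 5.2247 - 0.01*165.8422 = 3.5663


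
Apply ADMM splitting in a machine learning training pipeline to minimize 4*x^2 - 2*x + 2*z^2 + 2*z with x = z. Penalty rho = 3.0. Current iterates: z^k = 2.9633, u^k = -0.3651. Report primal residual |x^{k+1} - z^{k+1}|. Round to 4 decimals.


ADMM iteration with rho = 3.0, z^k = 2.9633, u^k = -0.3651
Step 1: x-update.
Minimize 4*x^2 - 2*x + (3.0/2)*(x - 2.9633 - 0.3651)^2
FOC: (2*4 + 3.0)*x = 2 + 3.0*(2.9633 + 0.3651)
x^{k+1} = 1.0896
Step 2: z-update.
Minimize 2*z^2 + 2*z + (3.0/2)*(1.0896 - z - 0.3651)^2
FOC: (2*2 + 3.0)*z = -2 + 3.0*(1.0896 - 0.3651)
z^{k+1} = 0.0248
Step 3: u-update.
u^{k+1} = -0.3651 + 1.0896 - 0.0248 = 0.6997
Step 4: Primal residual = |1.0896 - 0.0248| = 1.0648


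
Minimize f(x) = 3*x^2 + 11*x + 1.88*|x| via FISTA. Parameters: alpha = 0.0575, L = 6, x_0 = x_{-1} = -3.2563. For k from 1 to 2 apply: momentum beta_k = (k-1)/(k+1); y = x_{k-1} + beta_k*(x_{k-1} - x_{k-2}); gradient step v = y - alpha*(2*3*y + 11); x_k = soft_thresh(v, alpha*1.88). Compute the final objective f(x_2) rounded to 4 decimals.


FISTA on f(x) = 3*x^2 + 11*x + 1.88*|x|
L = 6, alpha = 0.0575
Iteration 1: beta = 0.0, y = -3.2563 + 0.0*(-3.2563 + 3.2563) = -3.2563
  grad(y) = -8.5378, v = y - alpha*grad = -2.7654
  prox(v) = soft_thresh(-2.7654, 0.1081) = -2.6573
Iteration 2: beta = 0.3333, y = -2.6573 + 0.3333*(-2.6573 + 3.2563) = -2.4576
  grad(y) = -3.7456, v = y - alpha*grad = -2.2422
  prox(v) = soft_thresh(-2.2422, 0.1081) = -2.1341
f(x_2) = 3*(-2.1341)^2 + 11*(-2.1341) + 1.88*|-2.1341| = -5.7997


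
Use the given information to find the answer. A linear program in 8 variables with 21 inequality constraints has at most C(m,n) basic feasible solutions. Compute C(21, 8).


Each vertex corresponds to some choice of n active constraints out of m, so the number of vertices is at most C(m, n) = m! / (n!(m-n)!).
m = 21, n = 8
Numerator: 21 * 20 * 19 * 18 * 17 * 16 * 15 * 14
Denominator: 8! = 40320
C(21, 8) = 203490


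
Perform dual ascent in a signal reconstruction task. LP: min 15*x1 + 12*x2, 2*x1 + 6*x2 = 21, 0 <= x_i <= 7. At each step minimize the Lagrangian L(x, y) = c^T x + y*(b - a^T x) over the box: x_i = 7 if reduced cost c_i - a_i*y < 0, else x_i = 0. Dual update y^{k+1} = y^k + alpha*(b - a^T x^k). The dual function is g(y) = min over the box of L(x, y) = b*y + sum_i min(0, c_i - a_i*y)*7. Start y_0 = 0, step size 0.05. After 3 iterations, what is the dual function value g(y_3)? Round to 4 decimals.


Dual ascent for LP: min 15*x1 + 12*x2, 2*x1 + 6*x2 = 21, 0 <= x_i <= 7
Step 1: y^k = 0.0, reduced costs: (15.0, 12.0)
  x^k = (0.0, 0.0), subgradient = b - a^T x = 21.0
  y^{k+1} = 0.0 + 0.05*21.0 = 1.05
Step 2: y^k = 1.05, reduced costs: (12.9, 5.7)
  x^k = (0.0, 0.0), subgradient = b - a^T x = 21.0
  y^{k+1} = 1.05 + 0.05*21.0 = 2.1
Step 3: y^k = 2.1, reduced costs: (10.8, -0.6)
  x^k = (0.0, 7.0), subgradient = b - a^T x = -21.0
  y^{k+1} = 2.1 + 0.05*-21.0 = 1.05
Dual objective at y_3 = 1.05: reduced costs (12.9, 5.7), box minimizer x = (0.0, 0.0)
g(y_3) = b*y + (c1 - a1*y)*x1 + (c2 - a2*y)*x2 = 21*1.05 + 12.9*0.0 + 5.7*0.0 = 22.05 + 0.0 + 0.0 = 22.05


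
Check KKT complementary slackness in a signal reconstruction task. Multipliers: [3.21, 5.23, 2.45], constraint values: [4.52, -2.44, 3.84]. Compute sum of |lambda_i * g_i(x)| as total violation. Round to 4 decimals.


KKT complementary slackness check:
lambda_1 * g_1 = 3.21 * 4.52 = 14.5092
lambda_2 * g_2 = 5.23 * -2.44 = -12.7612
lambda_3 * g_3 = 2.45 * 3.84 = 9.408
Total violation = 14.5092 + 12.7612 + 9.408 = 36.6784


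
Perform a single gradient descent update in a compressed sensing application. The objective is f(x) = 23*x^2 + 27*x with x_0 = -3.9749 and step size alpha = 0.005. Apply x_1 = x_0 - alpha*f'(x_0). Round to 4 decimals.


We compute the gradient at x_0 and apply the update.
f'(x) = 46*x + 27
f'(-3.9749) = 46*-3.9749 + 27 = -155.8454
x_1 = -3.9749 - 0.005*-155.8454 = -3.1957


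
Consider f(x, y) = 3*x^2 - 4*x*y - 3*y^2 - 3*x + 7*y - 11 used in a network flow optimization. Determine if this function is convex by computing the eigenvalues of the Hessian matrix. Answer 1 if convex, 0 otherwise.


The Hessian of f(x,y) = 3*x^2 - 4*x*y - 3*y^2 - 3*x + 7*y - 11 is:
H = [[6, -4], [-4, -6]]
Trace = 6 - 6 = 0
Determinant = 6*-6 - (-4)^2 = -52
Discriminant = (0)^2 - 4*-52 = 208.0
Eigenvalues: lambda_1 = -7.2111, lambda_2 = 7.2111
The function is not convex.

0


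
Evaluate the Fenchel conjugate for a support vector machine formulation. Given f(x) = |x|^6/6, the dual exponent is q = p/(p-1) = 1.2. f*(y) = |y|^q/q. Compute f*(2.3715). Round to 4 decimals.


The conjugate exponent q satisfies 1/p + 1/q = 1.
p = 6, so q = 6/(6 - 1) = 1.2
|y|^q = 2.3715^1.2 = 2.8186
f*(2.3715) = 2.8186 / 1.2 = 2.3488


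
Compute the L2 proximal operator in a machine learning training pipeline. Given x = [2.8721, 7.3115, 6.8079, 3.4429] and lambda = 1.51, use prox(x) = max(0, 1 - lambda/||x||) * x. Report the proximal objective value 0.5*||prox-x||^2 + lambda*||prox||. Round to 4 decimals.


Step 1: Compute ||x||.
||x|| = 10.9503
Step 2: Compute scaling factor.
scale = max(0, 1 - 1.51/10.9503) = 0.8621
Step 3: prox(x) = [2.476, 6.3033, 5.8691, 2.9681]
||prox(x)|| = 9.4403
Step 4: Proximal objective.
0.5*||prox-x||^2 = 1.1401
lambda*||prox|| = 14.2549
Total = 15.3948


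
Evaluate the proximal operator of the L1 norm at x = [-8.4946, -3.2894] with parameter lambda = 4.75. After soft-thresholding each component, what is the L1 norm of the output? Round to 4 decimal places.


Soft-thresholding with lambda = 4.75:
prox(-8.4946) = sign(-8.4946)*max(|-8.4946| - 4.75, 0) = -3.7446
prox(-3.2894) = sign(-3.2894)*max(|-3.2894| - 4.75, 0) = 0.0
prox(x) = [-3.7446, 0.0]
||prox(x)||_1 = 3.7446 + 0.0 = 3.7446


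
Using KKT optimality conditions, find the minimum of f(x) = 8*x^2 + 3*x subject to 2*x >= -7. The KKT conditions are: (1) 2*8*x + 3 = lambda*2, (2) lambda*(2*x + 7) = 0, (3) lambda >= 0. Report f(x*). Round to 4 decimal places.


Step 1: Try lambda = 0 (constraint inactive).
Stationarity: 2*8*x + 3 = 0
x* = -3/(2*8) = -0.1875
Check constraint: 2*-0.1875 = -0.375 >= -7 -- satisfied.
Step 2: Compute optimal value.
f(x*) = 8*(-0.1875)^2 + 3*(-0.1875) = -0.2813


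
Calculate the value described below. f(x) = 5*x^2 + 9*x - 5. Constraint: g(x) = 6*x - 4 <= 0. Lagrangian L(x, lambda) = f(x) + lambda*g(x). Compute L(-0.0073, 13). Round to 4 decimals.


Step 1: Evaluate f(x).
f(-0.0073) = 5*(-0.0073)^2 + 9*(-0.0073) - 5 = -5.0654
Step 2: Evaluate g(x).
g(-0.0073) = 6*-0.0073 - 4 = -4.0438
Step 3: Compute Lagrangian.
L = -5.0654 + 13*-4.0438 = -57.6348


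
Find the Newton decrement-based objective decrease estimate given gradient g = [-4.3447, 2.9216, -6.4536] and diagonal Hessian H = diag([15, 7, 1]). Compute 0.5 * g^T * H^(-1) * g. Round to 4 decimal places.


Step 1: H is diagonal, so H^(-1) * g = [-0.2896, 0.4174, -6.4536].
Step 2: g^T H^(-1) g = sum_i g_i^2 / H_ii
  = (-4.3447)^2/15 + (2.9216)^2/7 + (-6.4536)^2/1
  = 1.2584 + 1.2194 + 41.649 = 44.1268
Step 3: Objective decrease = 0.5 * g^T H^(-1) g = 22.0634


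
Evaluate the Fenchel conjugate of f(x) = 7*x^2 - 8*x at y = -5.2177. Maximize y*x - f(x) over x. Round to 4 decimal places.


f*(y) = sup_x {y*x - a*x^2 - b*x} = sup_x {(y-b)*x - a*x^2}
FOC: (y - b) - 2a*x = 0 => x* = (y - b)/(2a)
x* = (-5.2177 + 8)/(2*7) = 0.1987
f*(-5.2177) = (y-b)^2/(4a) = (-5.2177 + 8)^2/(4*7)
= 7.7412/28 = 0.2765


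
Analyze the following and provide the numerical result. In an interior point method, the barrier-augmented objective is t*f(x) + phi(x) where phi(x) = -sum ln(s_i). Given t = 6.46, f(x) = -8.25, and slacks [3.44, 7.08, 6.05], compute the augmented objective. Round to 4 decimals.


Step 1: Compute log-barrier.
ln values: [1.2355, 1.9573, 1.8001]
phi = -(1.2355 + 1.9573 + 1.8001) = -4.9928
Step 2: Compute augmented objective.
t*f(x) = 6.46*-8.25 = -53.295
Total = -53.295 - 4.9928 = -58.2878


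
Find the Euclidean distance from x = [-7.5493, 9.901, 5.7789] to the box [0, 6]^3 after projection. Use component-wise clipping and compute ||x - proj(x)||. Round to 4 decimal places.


Project each component onto [0, 6].
clip(-7.5493) = 0.0, clip(9.901) = 6.0, clip(5.7789) = 5.7789
Projection = [0.0, 6.0, 5.7789]
Squared diffs: [56.9919, 15.2178, 0.0]
Distance = sqrt(72.2097) = 8.4976


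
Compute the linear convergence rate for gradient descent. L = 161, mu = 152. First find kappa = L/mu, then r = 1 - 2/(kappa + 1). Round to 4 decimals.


Step 1: Compute the condition number.
kappa = L/mu = 161/152 = 1.0592
Step 2: Compute the convergence rate.
r = 1 - 2/(kappa + 1) = 1 - 2*mu/(L + mu) = (L - mu)/(L + mu) = 9/313 = 0.0288


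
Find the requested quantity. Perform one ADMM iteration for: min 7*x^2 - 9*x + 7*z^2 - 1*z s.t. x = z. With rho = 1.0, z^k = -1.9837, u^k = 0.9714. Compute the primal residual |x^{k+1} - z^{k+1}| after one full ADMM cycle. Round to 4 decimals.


ADMM iteration with rho = 1.0, z^k = -1.9837, u^k = 0.9714
Step 1: x-update.
Minimize 7*x^2 - 9*x + (1.0/2)*(x + 1.9837 + 0.9714)^2
FOC: (2*7 + 1.0)*x = 9 + 1.0*(-1.9837 - 0.9714)
x^{k+1} = 0.403
Step 2: z-update.
Minimize 7*z^2 - 1*z + (1.0/2)*(0.403 - z + 0.9714)^2
FOC: (2*7 + 1.0)*z = 1 + 1.0*(0.403 + 0.9714)
z^{k+1} = 0.1583
Step 3: u-update.
u^{k+1} = 0.9714 + 0.403 - 0.1583 = 1.2161
Step 4: Primal residual = |0.403 - 0.1583| = 0.2447


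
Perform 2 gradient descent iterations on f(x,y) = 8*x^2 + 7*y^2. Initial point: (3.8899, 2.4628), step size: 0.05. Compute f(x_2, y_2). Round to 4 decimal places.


Gradient descent on f(x,y) = 8*x^2 + 7*y^2.
Starting point: (3.8899, 2.4628), alpha = 0.05
Step 1: grad_x = 2*8*3.8899 = 62.2384, grad_y = 2*7*2.4628 = 34.4792
  x_1 = 3.8899 - 0.05*62.2384 = 0.778
  y_1 = 2.4628 - 0.05*34.4792 = 0.7388
Step 2: grad_x = 2*8*0.778 = 12.4477, grad_y = 2*7*0.7388 = 10.3438
  x_2 = 0.778 - 0.05*12.4477 = 0.1556
  y_2 = 0.7388 - 0.05*10.3438 = 0.2217
f(0.1556, 0.2217) = 8*0.1556^2 + 7*0.2217^2 = 0.5376


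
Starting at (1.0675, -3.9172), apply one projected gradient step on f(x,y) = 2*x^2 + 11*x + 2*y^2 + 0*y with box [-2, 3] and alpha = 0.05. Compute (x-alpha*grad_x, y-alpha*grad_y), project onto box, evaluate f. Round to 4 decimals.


Step 1: Compute gradient at (1.0675, -3.9172).
grad_x = 2*2*1.0675 + 11 = 15.27
grad_y = 2*2*-3.9172 + 0 = -15.6688
Step 2: Gradient step.
x_raw = 1.0675 - 0.05*15.27 = 0.304
y_raw = -3.9172 - 0.05*-15.6688 = -3.1338
Step 3: Project onto [-2, 3].
x_proj = clip(0.304) = 0.304
y_proj = clip(-3.1338) = -2.0
Step 4: Evaluate f.
f(0.304, -2.0) = 11.5288


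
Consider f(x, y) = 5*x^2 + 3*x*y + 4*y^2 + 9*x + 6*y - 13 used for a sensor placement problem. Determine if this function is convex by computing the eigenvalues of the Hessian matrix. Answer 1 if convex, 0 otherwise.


The Hessian of f(x,y) = 5*x^2 + 3*x*y + 4*y^2 + 9*x + 6*y - 13 is:
H = [[10, 3], [3, 8]]
Trace = 10 + 8 = 18
Determinant = 10*8 - (3)^2 = 71
Discriminant = (18)^2 - 4*71 = 40.0
Eigenvalues: lambda_1 = 5.8377, lambda_2 = 12.1623
The function is convex.

1


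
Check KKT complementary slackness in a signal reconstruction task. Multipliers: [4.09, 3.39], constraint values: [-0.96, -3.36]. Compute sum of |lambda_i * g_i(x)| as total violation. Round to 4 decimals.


KKT complementary slackness check:
lambda_1 * g_1 = 4.09 * -0.96 = -3.9264
lambda_2 * g_2 = 3.39 * -3.36 = -11.3904
Total violation = 3.9264 + 11.3904 = 15.3168


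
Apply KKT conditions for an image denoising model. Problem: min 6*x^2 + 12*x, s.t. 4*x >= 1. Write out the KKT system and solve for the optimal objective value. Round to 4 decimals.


Step 1: Try lambda = 0 (constraint inactive).
x_unc = -12/(2*6) = -1.0
Check: 4*-1.0 = -4.0 < 1 -- violated!
Step 2: Constraint must be active: 4*x = 1
x* = 1/4 = 0.25
lambda = (2*6*0.25 + 12)/4 = 3.75
Step 3: Compute optimal value.
f(x*) = 6*0.25^2 + 12*0.25 = 3.375


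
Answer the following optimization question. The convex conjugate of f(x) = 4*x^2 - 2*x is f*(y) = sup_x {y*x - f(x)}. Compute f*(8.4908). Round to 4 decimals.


f*(y) = sup_x {y*x - a*x^2 - b*x} = sup_x {(y-b)*x - a*x^2}
FOC: (y - b) - 2a*x = 0 => x* = (y - b)/(2a)
x* = (8.4908 + 2)/(2*4) = 1.3114
f*(8.4908) = (y-b)^2/(4a) = (8.4908 + 2)^2/(4*4)
= 110.0569/16 = 6.8786


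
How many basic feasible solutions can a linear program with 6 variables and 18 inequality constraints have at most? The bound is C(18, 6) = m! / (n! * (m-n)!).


Each vertex corresponds to some choice of n active constraints out of m, so the number of vertices is at most C(m, n) = m! / (n!(m-n)!).
m = 18, n = 6
Numerator: 18 * 17 * 16 * 15 * 14 * 13
Denominator: 6! = 720
C(18, 6) = 18564


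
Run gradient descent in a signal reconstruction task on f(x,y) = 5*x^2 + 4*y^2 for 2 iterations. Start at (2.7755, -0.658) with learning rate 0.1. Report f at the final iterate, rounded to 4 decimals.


Gradient descent on f(x,y) = 5*x^2 + 4*y^2.
Starting point: (2.7755, -0.658), alpha = 0.1
Step 1: grad_x = 2*5*2.7755 = 27.755, grad_y = 2*4*-0.658 = -5.264
  x_1 = 2.7755 - 0.1*27.755 = -0.0
  y_1 = -0.658 - 0.1*-5.264 = -0.1316
Step 2: grad_x = 2*5*-0.0 = -0.0, grad_y = 2*4*-0.1316 = -1.0528
  x_2 = -0.0 - 0.1*-0.0 = 0.0
  y_2 = -0.1316 - 0.1*-1.0528 = -0.0263
f(0.0, -0.0263) = 5*0.0^2 + 4*(-0.0263)^2 = 0.0028


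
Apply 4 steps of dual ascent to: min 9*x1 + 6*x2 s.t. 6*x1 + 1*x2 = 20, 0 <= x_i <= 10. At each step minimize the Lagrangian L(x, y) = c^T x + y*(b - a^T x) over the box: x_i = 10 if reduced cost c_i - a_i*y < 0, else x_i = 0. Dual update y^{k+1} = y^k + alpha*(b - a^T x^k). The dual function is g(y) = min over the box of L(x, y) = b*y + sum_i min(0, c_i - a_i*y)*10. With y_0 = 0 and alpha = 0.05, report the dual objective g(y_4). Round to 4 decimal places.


Dual ascent for LP: min 9*x1 + 6*x2, 6*x1 + 1*x2 = 20, 0 <= x_i <= 10
Step 1: y^k = 0.0, reduced costs: (9.0, 6.0)
  x^k = (0.0, 0.0), subgradient = b - a^T x = 20.0
  y^{k+1} = 0.0 + 0.05*20.0 = 1.0
Step 2: y^k = 1.0, reduced costs: (3.0, 5.0)
  x^k = (0.0, 0.0), subgradient = b - a^T x = 20.0
  y^{k+1} = 1.0 + 0.05*20.0 = 2.0
Step 3: y^k = 2.0, reduced costs: (-3.0, 4.0)
  x^k = (10.0, 0.0), subgradient = b - a^T x = -40.0
  y^{k+1} = 2.0 + 0.05*-40.0 = 0.0
Step 4: y^k = 0.0, reduced costs: (9.0, 6.0)
  x^k = (0.0, 0.0), subgradient = b - a^T x = 20.0
  y^{k+1} = 0.0 + 0.05*20.0 = 1.0
Dual objective at y_4 = 1.0: reduced costs (3.0, 5.0), box minimizer x = (0.0, 0.0)
g(y_4) = b*y + (c1 - a1*y)*x1 + (c2 - a2*y)*x2 = 20*1.0 + 3.0*0.0 + 5.0*0.0 = 20.0 + 0.0 + 0.0 = 20.0


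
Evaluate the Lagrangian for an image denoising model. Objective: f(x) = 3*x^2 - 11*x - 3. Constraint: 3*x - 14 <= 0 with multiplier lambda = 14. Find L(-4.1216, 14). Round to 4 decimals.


Step 1: Evaluate f(x).
f(-4.1216) = 3*(-4.1216)^2 - 11*(-4.1216) - 3 = 93.3004
Step 2: Evaluate g(x).
g(-4.1216) = 3*-4.1216 - 14 = -26.3648
Step 3: Compute Lagrangian.
L = 93.3004 + 14*-26.3648 = -275.8068


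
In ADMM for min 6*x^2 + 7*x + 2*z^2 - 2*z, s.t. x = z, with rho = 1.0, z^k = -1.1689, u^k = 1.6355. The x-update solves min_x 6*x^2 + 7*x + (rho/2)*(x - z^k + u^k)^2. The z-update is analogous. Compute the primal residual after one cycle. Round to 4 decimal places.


ADMM iteration with rho = 1.0, z^k = -1.1689, u^k = 1.6355
Step 1: x-update.
Minimize 6*x^2 + 7*x + (1.0/2)*(x + 1.1689 + 1.6355)^2
FOC: (2*6 + 1.0)*x = -7 + 1.0*(-1.1689 - 1.6355)
x^{k+1} = -0.7542
Step 2: z-update.
Minimize 2*z^2 - 2*z + (1.0/2)*(-0.7542 - z + 1.6355)^2
FOC: (2*2 + 1.0)*z = 2 + 1.0*(-0.7542 + 1.6355)
z^{k+1} = 0.5763
Step 3: u-update.
u^{k+1} = 1.6355 - 0.7542 - 0.5763 = 0.3051
Step 4: Primal residual = |-0.7542 - 0.5763| = 1.3304


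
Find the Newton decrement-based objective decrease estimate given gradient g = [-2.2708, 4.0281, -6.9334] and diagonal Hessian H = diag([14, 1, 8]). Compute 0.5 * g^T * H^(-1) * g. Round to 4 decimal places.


Step 1: H is diagonal, so H^(-1) * g = [-0.1622, 4.0281, -0.8667].
Step 2: g^T H^(-1) g = sum_i g_i^2 / H_ii
  = (-2.2708)^2/14 + (4.0281)^2/1 + (-6.9334)^2/8
  = 0.3683 + 16.2256 + 6.009 = 22.6029
Step 3: Objective decrease = 0.5 * g^T H^(-1) g = 11.3015


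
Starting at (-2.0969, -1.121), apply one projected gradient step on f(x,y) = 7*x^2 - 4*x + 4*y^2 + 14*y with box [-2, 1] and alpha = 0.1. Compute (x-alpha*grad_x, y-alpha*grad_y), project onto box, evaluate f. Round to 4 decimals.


Step 1: Compute gradient at (-2.0969, -1.121).
grad_x = 2*7*-2.0969 - 4 = -33.3566
grad_y = 2*4*-1.121 + 14 = 5.032
Step 2: Gradient step.
x_raw = -2.0969 - 0.1*-33.3566 = 1.2388
y_raw = -1.121 - 0.1*5.032 = -1.6242
Step 3: Project onto [-2, 1].
x_proj = clip(1.2388) = 1.0
y_proj = clip(-1.6242) = -1.6242
Step 4: Evaluate f.
f(1.0, -1.6242) = -9.1867


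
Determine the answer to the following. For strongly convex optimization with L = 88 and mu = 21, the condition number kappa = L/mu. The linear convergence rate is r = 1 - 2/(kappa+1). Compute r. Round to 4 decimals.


Step 1: Compute the condition number.
kappa = L/mu = 88/21 = 4.1905
Step 2: Compute the convergence rate.
r = 1 - 2/(kappa + 1) = 1 - 2*mu/(L + mu) = (L - mu)/(L + mu) = 67/109 = 0.6147
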